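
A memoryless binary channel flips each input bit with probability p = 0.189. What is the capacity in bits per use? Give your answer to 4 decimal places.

Binary symmetric channel: C = 1 − h₂(ε) where h₂ is the binary entropy function.
h₂(0.189) = −0.189·log₂0.189 − 0.811·log₂0.811 = 0.6994.
C = 1 − 0.6994 = 0.3006 bits per channel use.

0.3006 bits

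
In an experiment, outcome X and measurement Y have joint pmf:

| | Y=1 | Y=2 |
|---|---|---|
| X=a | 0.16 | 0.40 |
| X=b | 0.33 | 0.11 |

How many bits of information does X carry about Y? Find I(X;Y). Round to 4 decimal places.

0.1594 bits

Marginals: p(X) = (0.5600, 0.4400), p(Y) = (0.4900, 0.5100).
I(X;Y) = Σ p(x,y)·log₂[p(x,y)/(p(x)p(y))].
  (a,1): 0.16·log₂(0.5831) = -0.12451
  (a,2): 0.40·log₂(1.4006) = 0.19440
  (b,1): 0.33·log₂(1.5306) = 0.20266
  (b,2): 0.11·log₂(0.4902) = -0.11314
Sum = 0.1594 bits.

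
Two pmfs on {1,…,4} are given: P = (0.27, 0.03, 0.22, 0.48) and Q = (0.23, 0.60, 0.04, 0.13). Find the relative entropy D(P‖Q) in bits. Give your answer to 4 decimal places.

1.3784 bits

D(P‖Q) = Σ p·log₂(p/q).
  0.27·log₂(0.27/0.23) = 0.06246
  0.03·log₂(0.03/0.60) = -0.12966
  0.22·log₂(0.22/0.04) = 0.54107
  0.48·log₂(0.48/0.13) = 0.90457
D(P‖Q) = 1.3784 bits.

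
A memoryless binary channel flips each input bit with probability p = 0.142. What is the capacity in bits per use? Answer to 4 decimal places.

Binary symmetric channel: C = 1 − h₂(ε) where h₂ is the binary entropy function.
h₂(0.142) = −0.142·log₂0.142 − 0.858·log₂0.858 = 0.5895.
C = 1 − 0.5895 = 0.4105 bits per channel use.

0.4105 bits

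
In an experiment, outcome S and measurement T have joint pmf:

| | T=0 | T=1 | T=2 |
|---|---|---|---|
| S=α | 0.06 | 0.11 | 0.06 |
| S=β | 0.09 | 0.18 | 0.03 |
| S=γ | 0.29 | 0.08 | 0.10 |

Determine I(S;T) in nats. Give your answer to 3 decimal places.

Marginals: p(S) = (0.2300, 0.3000, 0.4700), p(T) = (0.4400, 0.3700, 0.1900).
I(S;T) = Σ p(x,y)·ln[p(x,y)/(p(x)p(y))].
  (α,0): 0.06·ln(0.5929) = -0.0314
  (α,1): 0.11·ln(1.2926) = 0.0282
  (α,2): 0.06·ln(1.3730) = 0.0190
  (β,0): 0.09·ln(0.6818) = -0.0345
  (β,1): 0.18·ln(1.6216) = 0.0870
  (β,2): 0.03·ln(0.5263) = -0.0193
  (γ,0): 0.29·ln(1.4023) = 0.0981
  (γ,1): 0.08·ln(0.4600) = -0.0621
  (γ,2): 0.10·ln(1.1198) = 0.0113
Sum = 0.096 nats.

0.096 nats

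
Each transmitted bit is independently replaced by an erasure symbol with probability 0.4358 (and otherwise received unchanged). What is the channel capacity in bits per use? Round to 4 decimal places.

0.5642 bits

Binary erasure channel: capacity C = 1 − ε.
C = 1 − 0.4358 = 0.5642 bits per channel use.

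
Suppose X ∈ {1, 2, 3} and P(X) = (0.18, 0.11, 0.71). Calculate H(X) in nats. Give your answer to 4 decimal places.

0.7946 nats

H(X) = −Σ p·ln p.
  −(0.18)·ln(0.18) = 0.30866
  −(0.11)·ln(0.11) = 0.24280
  −(0.71)·ln(0.71) = 0.24317
Sum: 0.30866 + 0.24280 + 0.24317 = 0.7946 nats.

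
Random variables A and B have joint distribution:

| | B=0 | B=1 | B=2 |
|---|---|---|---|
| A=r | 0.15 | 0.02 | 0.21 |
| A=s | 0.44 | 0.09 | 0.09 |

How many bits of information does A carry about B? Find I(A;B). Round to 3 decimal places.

0.136 bits

Marginals: p(A) = (0.3800, 0.6200), p(B) = (0.5900, 0.1100, 0.3000).
I(A;B) = H(A) + H(B) − H(A,B).
H(A) = 0.9580, H(B) = 1.3205, H(A,B) = 2.1427.
I(A;B) = 0.9580 + 1.3205 − 2.1427 = 0.136 bits.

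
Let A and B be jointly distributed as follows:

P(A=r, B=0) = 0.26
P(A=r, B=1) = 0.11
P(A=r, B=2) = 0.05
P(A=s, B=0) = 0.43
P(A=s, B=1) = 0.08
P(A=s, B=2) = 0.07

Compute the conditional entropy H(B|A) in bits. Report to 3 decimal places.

Marginals: p(A) = (0.4200, 0.5800), p(B) = (0.6900, 0.1900, 0.1200).
H(B|A) = Σ p(A) · H(B|A=·).
  A=r: p=0.4200, H(B|A=r) = 1.3001
  A=s: p=0.5800, H(B|A=s) = 1.0824
Weighted sum = 1.174 bits.

1.174 bits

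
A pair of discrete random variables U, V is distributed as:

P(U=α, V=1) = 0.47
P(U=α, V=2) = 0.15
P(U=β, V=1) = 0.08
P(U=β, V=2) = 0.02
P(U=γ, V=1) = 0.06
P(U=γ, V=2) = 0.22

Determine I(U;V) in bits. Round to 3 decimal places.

0.188 bits

Marginals: p(U) = (0.6200, 0.1000, 0.2800), p(V) = (0.6100, 0.3900).
I(U;V) = Σ p(x,y)·log₂[p(x,y)/(p(x)p(y))].
  (α,1): 0.47·log₂(1.2427) = 0.1474
  (α,2): 0.15·log₂(0.6203) = -0.1033
  (β,1): 0.08·log₂(1.3115) = 0.0313
  (β,2): 0.02·log₂(0.5128) = -0.0193
  (γ,1): 0.06·log₂(0.3513) = -0.0906
  (γ,2): 0.22·log₂(2.0147) = 0.2223
Sum = 0.188 bits.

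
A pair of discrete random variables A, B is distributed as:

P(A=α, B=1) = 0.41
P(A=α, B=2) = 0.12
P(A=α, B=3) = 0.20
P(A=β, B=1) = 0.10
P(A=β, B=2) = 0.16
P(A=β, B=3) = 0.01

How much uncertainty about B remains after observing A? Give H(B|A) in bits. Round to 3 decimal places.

1.339 bits

Marginals: p(A) = (0.7300, 0.2700), p(B) = (0.5100, 0.2800, 0.2100).
H(B|A) = Σ p(A) · H(B|A=·).
  A=α: p=0.7300, H(B|A=α) = 1.4074
  A=β: p=0.2700, H(B|A=β) = 1.1542
Weighted sum = 1.339 bits.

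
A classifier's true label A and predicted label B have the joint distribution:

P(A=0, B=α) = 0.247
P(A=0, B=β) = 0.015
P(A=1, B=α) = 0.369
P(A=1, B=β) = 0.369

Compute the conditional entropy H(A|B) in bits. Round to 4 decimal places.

Marginals: p(A) = (0.2620, 0.7380), p(B) = (0.6160, 0.3840).
H(A|B) = Σ p(B) · H(A|B=·).
  B=α: p=0.6160, H(A|B=α) = 0.9715
  B=β: p=0.3840, H(A|B=β) = 0.2380
Weighted sum = 0.6898 bits.

0.6898 bits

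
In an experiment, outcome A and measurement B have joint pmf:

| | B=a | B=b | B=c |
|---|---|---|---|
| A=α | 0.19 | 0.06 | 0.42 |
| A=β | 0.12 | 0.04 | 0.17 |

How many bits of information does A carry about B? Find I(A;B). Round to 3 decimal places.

Marginals: p(A) = (0.6700, 0.3300), p(B) = (0.3100, 0.1000, 0.5900).
I(A;B) = H(A) + H(B) − H(A,B).
H(A) = 0.9149, H(B) = 1.3051, H(A,B) = 2.2118.
I(A;B) = 0.9149 + 1.3051 − 2.2118 = 0.008 bits.

0.008 bits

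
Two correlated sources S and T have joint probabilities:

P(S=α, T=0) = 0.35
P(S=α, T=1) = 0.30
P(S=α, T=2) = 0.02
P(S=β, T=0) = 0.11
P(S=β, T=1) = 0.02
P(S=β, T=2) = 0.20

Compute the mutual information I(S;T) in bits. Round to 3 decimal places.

0.345 bits

Marginals: p(S) = (0.6700, 0.3300), p(T) = (0.4600, 0.3200, 0.2200).
I(S;T) = Σ p(x,y)·log₂[p(x,y)/(p(x)p(y))].
  (α,0): 0.35·log₂(1.1356) = 0.0642
  (α,1): 0.30·log₂(1.3993) = 0.1454
  (α,2): 0.02·log₂(0.1357) = -0.0576
  (β,0): 0.11·log₂(0.7246) = -0.0511
  (β,1): 0.02·log₂(0.1894) = -0.0480
  (β,2): 0.20·log₂(2.7548) = 0.2924
Sum = 0.345 bits.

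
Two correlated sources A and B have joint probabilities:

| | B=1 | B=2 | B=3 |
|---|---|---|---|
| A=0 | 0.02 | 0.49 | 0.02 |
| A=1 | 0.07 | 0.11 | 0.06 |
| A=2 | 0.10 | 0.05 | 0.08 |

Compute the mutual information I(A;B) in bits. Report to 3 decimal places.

Marginals: p(A) = (0.5300, 0.2400, 0.2300), p(B) = (0.1900, 0.6500, 0.1600).
I(A;B) = Σ p(x,y)·log₂[p(x,y)/(p(x)p(y))].
  (0,1): 0.02·log₂(0.1986) = -0.0466
  (0,2): 0.49·log₂(1.4224) = 0.2491
  (0,3): 0.02·log₂(0.2358) = -0.0417
  (1,1): 0.07·log₂(1.5351) = 0.0433
  (1,2): 0.11·log₂(0.7051) = -0.0554
  (1,3): 0.06·log₂(1.5625) = 0.0386
  (2,1): 0.10·log₂(2.2883) = 0.1194
  (2,2): 0.05·log₂(0.3344) = -0.0790
  (2,3): 0.08·log₂(2.1739) = 0.0896
Sum = 0.317 bits.

0.317 bits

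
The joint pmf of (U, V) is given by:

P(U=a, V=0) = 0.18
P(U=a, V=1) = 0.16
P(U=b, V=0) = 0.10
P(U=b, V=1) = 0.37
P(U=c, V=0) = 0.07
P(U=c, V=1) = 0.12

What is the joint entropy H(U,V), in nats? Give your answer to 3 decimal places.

1.641 nats

H(U,V) = −Σ p(x,y)·ln p(x,y) over all 6 cells.
  cell (a,0): −0.18·ln0.18 = 0.3087
  cell (a,1): −0.16·ln0.16 = 0.2932
  cell (b,0): −0.10·ln0.10 = 0.2303
  cell (b,1): −0.37·ln0.37 = 0.3679
  cell (c,0): −0.07·ln0.07 = 0.1861
  cell (c,1): −0.12·ln0.12 = 0.2544
Sum = 1.641 nats.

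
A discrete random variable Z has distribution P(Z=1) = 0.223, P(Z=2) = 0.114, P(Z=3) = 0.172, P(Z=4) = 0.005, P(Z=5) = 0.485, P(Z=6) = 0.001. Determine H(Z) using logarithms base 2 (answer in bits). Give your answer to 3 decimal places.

H(Z) = −Σ p·log₂ p.
  −(0.223)·log₂(0.223) = 0.4828
  −(0.114)·log₂(0.114) = 0.3571
  −(0.172)·log₂(0.172) = 0.4368
  −(0.005)·log₂(0.005) = 0.0382
  −(0.485)·log₂(0.485) = 0.5063
  −(0.001)·log₂(0.001) = 0.0100
Sum: 0.4828 + 0.3571 + 0.4368 + 0.0382 + 0.5063 + 0.0100 = 1.831 bits.

1.831 bits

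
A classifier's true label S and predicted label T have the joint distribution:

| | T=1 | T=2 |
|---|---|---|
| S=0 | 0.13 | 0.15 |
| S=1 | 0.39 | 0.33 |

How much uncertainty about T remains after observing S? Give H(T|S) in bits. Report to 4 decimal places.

Marginals: p(S) = (0.2800, 0.7200), p(T) = (0.5200, 0.4800).
H(T|S) = Σ p(S) · H(T|S=·).
  S=0: p=0.2800, H(T|S=0) = 0.9963
  S=1: p=0.7200, H(T|S=1) = 0.9950
Weighted sum = 0.9954 bits.

0.9954 bits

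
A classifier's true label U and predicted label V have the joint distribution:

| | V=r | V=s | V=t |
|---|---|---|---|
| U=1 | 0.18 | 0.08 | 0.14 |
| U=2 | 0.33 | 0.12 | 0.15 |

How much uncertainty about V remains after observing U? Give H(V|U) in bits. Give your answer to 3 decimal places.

Marginals: p(U) = (0.4000, 0.6000), p(V) = (0.5100, 0.2000, 0.2900).
H(V|U) = Σ p(U) · H(V|U=·).
  U=1: p=0.4000, H(V|U=1) = 1.5129
  U=2: p=0.6000, H(V|U=2) = 1.4388
Weighted sum = 1.468 bits.

1.468 bits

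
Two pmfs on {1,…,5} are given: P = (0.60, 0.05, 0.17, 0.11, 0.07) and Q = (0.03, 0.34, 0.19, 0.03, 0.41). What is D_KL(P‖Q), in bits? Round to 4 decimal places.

D(P‖Q) = Σ p·log₂(p/q).
  0.60·log₂(0.60/0.03) = 2.59316
  0.05·log₂(0.05/0.34) = -0.13828
  0.17·log₂(0.17/0.19) = -0.02728
  0.11·log₂(0.11/0.03) = 0.20619
  0.07·log₂(0.07/0.41) = -0.17851
D(P‖Q) = 2.4553 bits.

2.4553 bits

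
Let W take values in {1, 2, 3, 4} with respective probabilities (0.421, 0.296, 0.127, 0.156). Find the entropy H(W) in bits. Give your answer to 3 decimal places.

1.842 bits

H(W) = −Σ p·log₂ p.
  −(0.421)·log₂(0.421) = 0.5255
  −(0.296)·log₂(0.296) = 0.5199
  −(0.127)·log₂(0.127) = 0.3781
  −(0.156)·log₂(0.156) = 0.4181
Sum: 0.5255 + 0.5199 + 0.3781 + 0.4181 = 1.842 bits.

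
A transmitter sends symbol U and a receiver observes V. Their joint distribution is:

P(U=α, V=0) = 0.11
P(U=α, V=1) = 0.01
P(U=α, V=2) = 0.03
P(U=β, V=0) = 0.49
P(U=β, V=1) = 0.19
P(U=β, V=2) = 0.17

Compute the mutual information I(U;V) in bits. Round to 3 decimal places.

Marginals: p(U) = (0.1500, 0.8500), p(V) = (0.6000, 0.2000, 0.2000).
I(U;V) = Σ p(x,y)·log₂[p(x,y)/(p(x)p(y))].
  (α,0): 0.11·log₂(1.2222) = 0.0318
  (α,1): 0.01·log₂(0.3333) = -0.0158
  (α,2): 0.03·log₂(1.0000) = 0.0000
  (β,0): 0.49·log₂(0.9608) = -0.0283
  (β,1): 0.19·log₂(1.1176) = 0.0305
  (β,2): 0.17·log₂(1.0000) = 0.0000
Sum = 0.018 bits.

0.018 bits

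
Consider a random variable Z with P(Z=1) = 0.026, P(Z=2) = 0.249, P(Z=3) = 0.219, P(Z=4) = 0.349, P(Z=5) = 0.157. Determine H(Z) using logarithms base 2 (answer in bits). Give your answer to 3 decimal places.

2.066 bits

H(Z) = −Σ p·log₂ p.
  −(0.026)·log₂(0.026) = 0.1369
  −(0.249)·log₂(0.249) = 0.4994
  −(0.219)·log₂(0.219) = 0.4798
  −(0.349)·log₂(0.349) = 0.5300
  −(0.157)·log₂(0.157) = 0.4194
Sum: 0.1369 + 0.4994 + 0.4798 + 0.5300 + 0.4194 = 2.066 bits.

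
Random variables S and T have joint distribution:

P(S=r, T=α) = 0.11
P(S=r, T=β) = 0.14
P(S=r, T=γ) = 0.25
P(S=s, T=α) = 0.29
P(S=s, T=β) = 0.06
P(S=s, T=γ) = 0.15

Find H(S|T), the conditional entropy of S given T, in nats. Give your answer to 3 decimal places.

0.622 nats

Marginals: p(S) = (0.5000, 0.5000), p(T) = (0.4000, 0.2000, 0.4000).
H(S|T) = Σ p(T) · H(S|T=·).
  T=α: p=0.4000, H(S|T=α) = 0.5882
  T=β: p=0.2000, H(S|T=β) = 0.6109
  T=γ: p=0.4000, H(S|T=γ) = 0.6616
Weighted sum = 0.622 nats.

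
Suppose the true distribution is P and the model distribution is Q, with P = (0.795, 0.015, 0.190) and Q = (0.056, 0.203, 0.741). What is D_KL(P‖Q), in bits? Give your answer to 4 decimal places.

2.6134 bits

D(P‖Q) = Σ p·log₂(p/q).
  0.795·log₂(0.795/0.056) = 3.04283
  0.015·log₂(0.015/0.203) = -0.05638
  0.190·log₂(0.190/0.741) = -0.37306
D(P‖Q) = 2.6134 bits.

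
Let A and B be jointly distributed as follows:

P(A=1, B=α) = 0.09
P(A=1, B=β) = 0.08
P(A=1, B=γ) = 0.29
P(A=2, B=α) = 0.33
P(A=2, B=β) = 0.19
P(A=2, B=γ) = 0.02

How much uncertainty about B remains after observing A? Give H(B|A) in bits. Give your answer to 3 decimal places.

Marginals: p(A) = (0.4600, 0.5400), p(B) = (0.4200, 0.2700, 0.3100).
H(B|A) = Σ p(A) · H(B|A=·).
  A=1: p=0.4600, H(B|A=1) = 1.3190
  A=2: p=0.5400, H(B|A=2) = 1.1405
Weighted sum = 1.223 bits.

1.223 bits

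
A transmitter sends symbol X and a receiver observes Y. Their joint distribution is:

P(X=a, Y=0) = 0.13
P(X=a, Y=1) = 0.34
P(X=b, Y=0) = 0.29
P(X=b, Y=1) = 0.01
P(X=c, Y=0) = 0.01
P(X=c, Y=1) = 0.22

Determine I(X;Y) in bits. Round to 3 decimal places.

0.463 bits

Marginals: p(X) = (0.4700, 0.3000, 0.2300), p(Y) = (0.4300, 0.5700).
I(X;Y) = H(X) + H(Y) − H(X,Y).
H(X) = 1.5207, H(Y) = 0.9858, H(X,Y) = 2.0432.
I(X;Y) = 1.5207 + 0.9858 − 2.0432 = 0.463 bits.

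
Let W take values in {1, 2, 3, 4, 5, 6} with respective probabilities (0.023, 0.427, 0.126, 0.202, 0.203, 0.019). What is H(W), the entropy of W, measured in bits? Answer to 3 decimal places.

H(W) = −Σ p·log₂ p.
  −(0.023)·log₂(0.023) = 0.1252
  −(0.427)·log₂(0.427) = 0.5242
  −(0.126)·log₂(0.126) = 0.3766
  −(0.202)·log₂(0.202) = 0.4661
  −(0.203)·log₂(0.203) = 0.4670
  −(0.019)·log₂(0.019) = 0.1086
Sum: 0.1252 + 0.5242 + 0.3766 + 0.4661 + 0.4670 + 0.1086 = 2.068 bits.

2.068 bits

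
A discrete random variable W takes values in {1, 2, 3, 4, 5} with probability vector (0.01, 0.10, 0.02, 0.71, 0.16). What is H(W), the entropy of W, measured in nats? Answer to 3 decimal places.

0.891 nats

H(W) = −Σ p·ln p.
  −(0.01)·ln(0.01) = 0.0461
  −(0.10)·ln(0.10) = 0.2303
  −(0.02)·ln(0.02) = 0.0782
  −(0.71)·ln(0.71) = 0.2432
  −(0.16)·ln(0.16) = 0.2932
Sum: 0.0461 + 0.2303 + 0.0782 + 0.2432 + 0.2932 = 0.891 nats.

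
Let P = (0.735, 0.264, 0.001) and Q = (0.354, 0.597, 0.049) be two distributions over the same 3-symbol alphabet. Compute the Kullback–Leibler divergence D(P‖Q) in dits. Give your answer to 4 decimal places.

D(P‖Q) = Σ p·log₁₀(p/q).
  0.735·log₁₀(0.735/0.354) = 0.23320
  0.264·log₁₀(0.264/0.597) = -0.09355
  0.001·log₁₀(0.001/0.049) = -0.00169
D(P‖Q) = 0.1380 dits.

0.1380 dits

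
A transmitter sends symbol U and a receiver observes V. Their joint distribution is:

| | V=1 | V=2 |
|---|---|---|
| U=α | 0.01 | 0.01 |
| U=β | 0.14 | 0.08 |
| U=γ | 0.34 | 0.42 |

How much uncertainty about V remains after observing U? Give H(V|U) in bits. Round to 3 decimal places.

Chain rule: H(V|U) = H(U,V) − H(U).
Marginals: p(U) = (0.0200, 0.2200, 0.7600), p(V) = (0.4900, 0.5100).
H(U,V) = 1.8763 bits; H(U) = 0.8944 bits.
H(V|U) = 1.8763 − 0.8944 = 0.982 bits.

0.982 bits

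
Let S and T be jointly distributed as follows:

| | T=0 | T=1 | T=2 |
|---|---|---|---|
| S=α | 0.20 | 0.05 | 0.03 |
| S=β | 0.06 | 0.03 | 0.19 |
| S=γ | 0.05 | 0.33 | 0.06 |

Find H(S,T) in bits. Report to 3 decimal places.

2.670 bits

H(S,T) = −Σ p(x,y)·log₂ p(x,y) over all 9 cells.
  cell (α,0): −0.20·log₂0.20 = 0.4644
  cell (α,1): −0.05·log₂0.05 = 0.2161
  cell (α,2): −0.03·log₂0.03 = 0.1518
  cell (β,0): −0.06·log₂0.06 = 0.2435
  cell (β,1): −0.03·log₂0.03 = 0.1518
  cell (β,2): −0.19·log₂0.19 = 0.4552
  cell (γ,0): −0.05·log₂0.05 = 0.2161
  cell (γ,1): −0.33·log₂0.33 = 0.5278
  cell (γ,2): −0.06·log₂0.06 = 0.2435
Sum = 2.670 bits.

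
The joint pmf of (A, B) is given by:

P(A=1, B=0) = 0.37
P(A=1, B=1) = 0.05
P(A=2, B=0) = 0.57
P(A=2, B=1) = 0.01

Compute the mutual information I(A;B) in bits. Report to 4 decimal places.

Marginals: p(A) = (0.4200, 0.5800), p(B) = (0.9400, 0.0600).
I(A;B) = Σ p(x,y)·log₂[p(x,y)/(p(x)p(y))].
  (1,0): 0.37·log₂(0.9372) = -0.03463
  (1,1): 0.05·log₂(1.9841) = 0.04943
  (2,0): 0.57·log₂(1.0455) = 0.03658
  (2,1): 0.01·log₂(0.2874) = -0.01799
Sum = 0.0334 bits.

0.0334 bits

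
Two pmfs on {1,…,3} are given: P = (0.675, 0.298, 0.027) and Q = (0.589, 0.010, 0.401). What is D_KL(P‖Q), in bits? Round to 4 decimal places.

1.4870 bits

D(P‖Q) = Σ p·log₂(p/q).
  0.675·log₂(0.675/0.589) = 0.13272
  0.298·log₂(0.298/0.010) = 1.45938
  0.027·log₂(0.027/0.401) = -0.10510
D(P‖Q) = 1.4870 bits.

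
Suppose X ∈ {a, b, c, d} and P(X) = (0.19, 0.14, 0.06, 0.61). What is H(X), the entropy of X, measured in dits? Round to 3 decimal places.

0.461 dits

H(X) = −Σ p·log₁₀ p.
  −(0.19)·log₁₀(0.19) = 0.1370
  −(0.14)·log₁₀(0.14) = 0.1195
  −(0.06)·log₁₀(0.06) = 0.0733
  −(0.61)·log₁₀(0.61) = 0.1309
Sum: 0.1370 + 0.1195 + 0.0733 + 0.1309 = 0.461 dits.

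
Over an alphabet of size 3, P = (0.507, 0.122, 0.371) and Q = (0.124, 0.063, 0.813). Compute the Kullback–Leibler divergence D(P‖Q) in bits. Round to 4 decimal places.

0.7265 bits

D(P‖Q) = Σ p·log₂(p/q).
  0.507·log₂(0.507/0.124) = 1.03004
  0.122·log₂(0.122/0.063) = 0.11632
  0.371·log₂(0.371/0.813) = -0.41991
D(P‖Q) = 0.7265 bits.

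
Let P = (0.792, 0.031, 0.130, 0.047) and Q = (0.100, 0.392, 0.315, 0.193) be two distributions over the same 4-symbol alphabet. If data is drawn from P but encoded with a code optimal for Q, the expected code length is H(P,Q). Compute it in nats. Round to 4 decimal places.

H(P,Q) = −Σ p·ln q.
  −0.792·ln(0.100) = 1.82365
  −0.031·ln(0.392) = 0.02903
  −0.130·ln(0.315) = 0.15017
  −0.047·ln(0.193) = 0.07732
H(P,Q) = 2.0802 nats.

2.0802 nats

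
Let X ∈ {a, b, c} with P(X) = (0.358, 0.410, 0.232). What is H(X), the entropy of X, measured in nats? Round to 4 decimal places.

1.0723 nats

H(X) = −Σ p·ln p.
  −(0.358)·ln(0.358) = 0.36775
  −(0.410)·ln(0.410) = 0.36556
  −(0.232)·ln(0.232) = 0.33896
Sum: 0.36775 + 0.36556 + 0.33896 = 1.0723 nats.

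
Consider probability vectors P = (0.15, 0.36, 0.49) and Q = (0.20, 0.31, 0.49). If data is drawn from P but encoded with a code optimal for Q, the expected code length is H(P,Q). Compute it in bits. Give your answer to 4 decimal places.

1.4608 bits

H(P,Q) = −Σ p·log₂ q.
  −0.15·log₂(0.20) = 0.34829
  −0.36·log₂(0.31) = 0.60828
  −0.49·log₂(0.49) = 0.50428
H(P,Q) = 1.4608 bits.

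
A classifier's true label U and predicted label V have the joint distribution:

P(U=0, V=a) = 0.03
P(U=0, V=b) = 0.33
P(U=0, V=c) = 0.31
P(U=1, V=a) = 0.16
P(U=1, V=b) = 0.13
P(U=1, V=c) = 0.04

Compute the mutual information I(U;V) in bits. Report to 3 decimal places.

Marginals: p(U) = (0.6700, 0.3300), p(V) = (0.1900, 0.4600, 0.3500).
I(U;V) = Σ p(x,y)·log₂[p(x,y)/(p(x)p(y))].
  (0,a): 0.03·log₂(0.2357) = -0.0626
  (0,b): 0.33·log₂(1.0707) = 0.0325
  (0,c): 0.31·log₂(1.3220) = 0.1248
  (1,a): 0.16·log₂(2.5518) = 0.2162
  (1,b): 0.13·log₂(0.8564) = -0.0291
  (1,c): 0.04·log₂(0.3463) = -0.0612
Sum = 0.221 bits.

0.221 bits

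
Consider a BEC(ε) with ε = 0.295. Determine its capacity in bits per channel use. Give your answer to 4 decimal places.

0.7050 bits

Binary erasure channel: capacity C = 1 − ε.
C = 1 − 0.295 = 0.7050 bits per channel use.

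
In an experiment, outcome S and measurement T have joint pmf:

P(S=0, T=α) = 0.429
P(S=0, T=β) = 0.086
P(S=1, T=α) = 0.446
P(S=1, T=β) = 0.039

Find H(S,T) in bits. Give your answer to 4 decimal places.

1.5303 bits

H(S,T) = −Σ p(x,y)·log₂ p(x,y) over all 4 cells.
  cell (0,α): −0.429·log₂0.429 = 0.52379
  cell (0,β): −0.086·log₂0.086 = 0.30440
  cell (1,α): −0.446·log₂0.446 = 0.51954
  cell (1,β): −0.039·log₂0.039 = 0.18253
Sum = 1.5303 bits.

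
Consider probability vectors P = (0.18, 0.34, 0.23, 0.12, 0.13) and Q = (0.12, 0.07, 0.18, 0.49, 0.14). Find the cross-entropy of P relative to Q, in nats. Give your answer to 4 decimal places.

2.0214 nats

H(P,Q) = −Σ p·ln q.
  −0.18·ln(0.12) = 0.38165
  −0.34·ln(0.07) = 0.90415
  −0.23·ln(0.18) = 0.39440
  −0.12·ln(0.49) = 0.08560
  −0.13·ln(0.14) = 0.25559
H(P,Q) = 2.0214 nats.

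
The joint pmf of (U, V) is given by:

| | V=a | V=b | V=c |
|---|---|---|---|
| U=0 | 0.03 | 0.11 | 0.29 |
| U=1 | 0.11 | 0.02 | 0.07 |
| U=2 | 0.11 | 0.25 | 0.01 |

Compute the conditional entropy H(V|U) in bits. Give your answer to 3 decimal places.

1.150 bits

Marginals: p(U) = (0.4300, 0.2000, 0.3700), p(V) = (0.2500, 0.3800, 0.3700).
H(V|U) = Σ p(U) · H(V|U=·).
  U=0: p=0.4300, H(V|U=0) = 1.1544
  U=1: p=0.2000, H(V|U=1) = 1.3367
  U=2: p=0.3700, H(V|U=2) = 1.0432
Weighted sum = 1.150 bits.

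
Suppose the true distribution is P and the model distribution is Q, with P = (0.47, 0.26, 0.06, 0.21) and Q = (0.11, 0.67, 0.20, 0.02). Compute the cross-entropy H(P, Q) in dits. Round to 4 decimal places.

0.8945 dits

H(P,Q) = −Σ p·log₁₀ q.
  −0.47·log₁₀(0.11) = 0.45055
  −0.26·log₁₀(0.67) = 0.04522
  −0.06·log₁₀(0.20) = 0.04194
  −0.21·log₁₀(0.02) = 0.35678
H(P,Q) = 0.8945 dits.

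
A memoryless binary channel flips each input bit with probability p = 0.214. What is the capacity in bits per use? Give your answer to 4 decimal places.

0.2509 bits

Binary symmetric channel: C = 1 − h₂(ε) where h₂ is the binary entropy function.
h₂(0.214) = −0.214·log₂0.214 − 0.786·log₂0.786 = 0.7491.
C = 1 − 0.7491 = 0.2509 bits per channel use.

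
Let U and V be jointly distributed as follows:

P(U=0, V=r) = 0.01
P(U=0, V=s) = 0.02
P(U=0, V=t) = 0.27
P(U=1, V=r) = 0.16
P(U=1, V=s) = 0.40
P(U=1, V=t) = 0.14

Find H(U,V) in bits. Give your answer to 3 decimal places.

H(U,V) = −Σ p(x,y)·log₂ p(x,y) over all 6 cells.
  cell (0,r): −0.01·log₂0.01 = 0.0664
  cell (0,s): −0.02·log₂0.02 = 0.1129
  cell (0,t): −0.27·log₂0.27 = 0.5100
  cell (1,r): −0.16·log₂0.16 = 0.4230
  cell (1,s): −0.40·log₂0.40 = 0.5288
  cell (1,t): −0.14·log₂0.14 = 0.3971
Sum = 2.038 bits.

2.038 bits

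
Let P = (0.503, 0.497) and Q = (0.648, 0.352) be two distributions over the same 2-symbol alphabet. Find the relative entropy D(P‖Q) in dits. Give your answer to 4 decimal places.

0.0191 dits

D(P‖Q) = Σ p·log₁₀(p/q).
  0.503·log₁₀(0.503/0.648) = -0.05533
  0.497·log₁₀(0.497/0.352) = 0.07446
D(P‖Q) = 0.0191 dits.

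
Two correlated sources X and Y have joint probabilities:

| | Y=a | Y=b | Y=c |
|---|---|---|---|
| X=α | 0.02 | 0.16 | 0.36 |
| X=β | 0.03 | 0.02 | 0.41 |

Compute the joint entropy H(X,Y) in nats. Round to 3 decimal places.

1.288 nats

H(X,Y) = −Σ p(x,y)·ln p(x,y) over all 6 cells.
  cell (α,a): −0.02·ln0.02 = 0.0782
  cell (α,b): −0.16·ln0.16 = 0.2932
  cell (α,c): −0.36·ln0.36 = 0.3678
  cell (β,a): −0.03·ln0.03 = 0.1052
  cell (β,b): −0.02·ln0.02 = 0.0782
  cell (β,c): −0.41·ln0.41 = 0.3656
Sum = 1.288 nats.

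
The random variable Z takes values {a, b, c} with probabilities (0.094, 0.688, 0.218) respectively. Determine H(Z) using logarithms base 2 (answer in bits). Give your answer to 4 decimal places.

1.1709 bits

H(Z) = −Σ p·log₂ p.
  −(0.094)·log₂(0.094) = 0.32065
  −(0.688)·log₂(0.688) = 0.37119
  −(0.218)·log₂(0.218) = 0.47908
Sum: 0.32065 + 0.37119 + 0.47908 = 1.1709 bits.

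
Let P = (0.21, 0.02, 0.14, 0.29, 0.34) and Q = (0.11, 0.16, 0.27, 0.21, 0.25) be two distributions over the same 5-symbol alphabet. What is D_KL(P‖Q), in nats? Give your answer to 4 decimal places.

0.2004 nats

D(P‖Q) = Σ p·ln(p/q).
  0.21·ln(0.21/0.11) = 0.13579
  0.02·ln(0.02/0.16) = -0.04159
  0.14·ln(0.14/0.27) = -0.09195
  0.29·ln(0.29/0.21) = 0.09360
  0.34·ln(0.34/0.25) = 0.10454
D(P‖Q) = 0.2004 nats.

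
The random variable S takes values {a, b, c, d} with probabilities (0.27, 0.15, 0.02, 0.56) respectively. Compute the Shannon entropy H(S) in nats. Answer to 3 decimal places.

1.041 nats

H(S) = −Σ p·ln p.
  −(0.27)·ln(0.27) = 0.3535
  −(0.15)·ln(0.15) = 0.2846
  −(0.02)·ln(0.02) = 0.0782
  −(0.56)·ln(0.56) = 0.3247
Sum: 0.3535 + 0.2846 + 0.0782 + 0.3247 = 1.041 nats.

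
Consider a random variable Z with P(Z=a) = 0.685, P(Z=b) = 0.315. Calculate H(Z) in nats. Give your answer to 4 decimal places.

H(Z) = −Σ p·ln p.
  −(0.685)·ln(0.685) = 0.25916
  −(0.315)·ln(0.315) = 0.36388
Sum: 0.25916 + 0.36388 = 0.6230 nats.

0.6230 nats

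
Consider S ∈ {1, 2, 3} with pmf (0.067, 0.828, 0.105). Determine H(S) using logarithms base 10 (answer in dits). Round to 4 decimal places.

H(S) = −Σ p·log₁₀ p.
  −(0.067)·log₁₀(0.067) = 0.07865
  −(0.828)·log₁₀(0.828) = 0.06787
  −(0.105)·log₁₀(0.105) = 0.10278
Sum: 0.07865 + 0.06787 + 0.10278 = 0.2493 dits.

0.2493 dits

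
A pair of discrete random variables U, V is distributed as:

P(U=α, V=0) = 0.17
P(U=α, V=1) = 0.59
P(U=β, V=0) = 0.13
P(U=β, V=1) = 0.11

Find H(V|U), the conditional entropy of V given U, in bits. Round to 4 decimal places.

0.8216 bits

Chain rule: H(V|U) = H(U,V) − H(U).
Marginals: p(U) = (0.7600, 0.2400), p(V) = (0.3000, 0.7000).
H(U,V) = 1.6166 bits; H(U) = 0.7950 bits.
H(V|U) = 1.6166 − 0.7950 = 0.8216 bits.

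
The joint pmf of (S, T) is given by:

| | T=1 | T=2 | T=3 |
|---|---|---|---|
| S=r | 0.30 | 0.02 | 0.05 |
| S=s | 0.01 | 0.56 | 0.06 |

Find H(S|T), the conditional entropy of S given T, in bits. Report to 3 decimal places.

Chain rule: H(S|T) = H(S,T) − H(T).
Marginals: p(S) = (0.3700, 0.6300), p(T) = (0.3100, 0.5800, 0.1100).
H(S,T) = 1.6285 bits; H(T) = 1.3299 bits.
H(S|T) = 1.6285 − 1.3299 = 0.299 bits.

0.299 bits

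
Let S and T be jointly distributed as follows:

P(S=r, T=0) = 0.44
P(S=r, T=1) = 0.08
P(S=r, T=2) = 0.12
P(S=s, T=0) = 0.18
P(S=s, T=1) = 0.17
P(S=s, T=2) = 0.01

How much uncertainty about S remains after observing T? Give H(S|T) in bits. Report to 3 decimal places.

Marginals: p(S) = (0.6400, 0.3600), p(T) = (0.6200, 0.2500, 0.1300).
H(S|T) = Σ p(T) · H(S|T=·).
  T=0: p=0.6200, H(S|T=0) = 0.8691
  T=1: p=0.2500, H(S|T=1) = 0.9044
  T=2: p=0.1300, H(S|T=2) = 0.3912
Weighted sum = 0.816 bits.

0.816 bits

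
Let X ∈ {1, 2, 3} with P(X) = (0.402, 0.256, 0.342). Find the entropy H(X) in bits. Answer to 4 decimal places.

H(X) = −Σ p·log₂ p.
  −(0.402)·log₂(0.402) = 0.52852
  −(0.256)·log₂(0.256) = 0.50324
  −(0.342)·log₂(0.342) = 0.52939
Sum: 0.52852 + 0.50324 + 0.52939 = 1.5612 bits.

1.5612 bits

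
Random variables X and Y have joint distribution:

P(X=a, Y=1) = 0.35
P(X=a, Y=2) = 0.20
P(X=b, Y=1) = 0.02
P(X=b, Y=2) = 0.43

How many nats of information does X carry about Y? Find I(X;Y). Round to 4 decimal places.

0.2166 nats

Marginals: p(X) = (0.5500, 0.4500), p(Y) = (0.3700, 0.6300).
I(X;Y) = Σ p(x,y)·ln[p(x,y)/(p(x)p(y))].
  (a,1): 0.35·ln(1.7199) = 0.18979
  (a,2): 0.20·ln(0.5772) = -0.10991
  (b,1): 0.02·ln(0.1201) = -0.04239
  (b,2): 0.43·ln(1.5168) = 0.17913
Sum = 0.2166 nats.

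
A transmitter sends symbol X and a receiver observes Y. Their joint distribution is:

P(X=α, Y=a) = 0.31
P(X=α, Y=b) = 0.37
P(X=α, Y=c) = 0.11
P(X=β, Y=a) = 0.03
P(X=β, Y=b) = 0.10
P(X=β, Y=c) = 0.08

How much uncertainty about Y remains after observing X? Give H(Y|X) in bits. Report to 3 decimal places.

Chain rule: H(Y|X) = H(X,Y) − H(X).
Marginals: p(X) = (0.7900, 0.2100), p(Y) = (0.3400, 0.4700, 0.1900).
H(X,Y) = 2.1803 bits; H(X) = 0.7415 bits.
H(Y|X) = 2.1803 − 0.7415 = 1.439 bits.

1.439 bits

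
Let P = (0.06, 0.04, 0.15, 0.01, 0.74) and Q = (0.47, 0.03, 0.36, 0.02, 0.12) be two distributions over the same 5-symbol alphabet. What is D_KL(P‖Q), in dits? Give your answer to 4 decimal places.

D(P‖Q) = Σ p·log₁₀(p/q).
  0.06·log₁₀(0.06/0.47) = -0.05364
  0.04·log₁₀(0.04/0.03) = 0.00500
  0.15·log₁₀(0.15/0.36) = -0.05703
  0.01·log₁₀(0.01/0.02) = -0.00301
  0.74·log₁₀(0.74/0.12) = 0.58464
D(P‖Q) = 0.4760 dits.

0.4760 dits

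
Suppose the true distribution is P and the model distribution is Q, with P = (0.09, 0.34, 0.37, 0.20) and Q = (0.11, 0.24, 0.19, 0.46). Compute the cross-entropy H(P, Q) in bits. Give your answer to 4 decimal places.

H(P,Q) = −Σ p·log₂ q.
  −0.09·log₂(0.11) = 0.28660
  −0.34·log₂(0.24) = 0.70002
  −0.37·log₂(0.19) = 0.88649
  −0.20·log₂(0.46) = 0.22406
H(P,Q) = 2.0972 bits.

2.0972 bits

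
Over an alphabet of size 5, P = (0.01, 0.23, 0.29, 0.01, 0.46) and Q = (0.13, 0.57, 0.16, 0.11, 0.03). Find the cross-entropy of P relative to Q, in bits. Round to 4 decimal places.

3.3416 bits

H(P,Q) = −Σ p·log₂ q.
  −0.01·log₂(0.13) = 0.02943
  −0.23·log₂(0.57) = 0.18652
  −0.29·log₂(0.16) = 0.76672
  −0.01·log₂(0.11) = 0.03184
  −0.46·log₂(0.03) = 2.32709
H(P,Q) = 3.3416 bits.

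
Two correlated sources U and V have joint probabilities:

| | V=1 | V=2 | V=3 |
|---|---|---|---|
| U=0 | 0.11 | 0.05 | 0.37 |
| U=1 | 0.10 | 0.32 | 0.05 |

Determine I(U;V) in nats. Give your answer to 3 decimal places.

Marginals: p(U) = (0.5300, 0.4700), p(V) = (0.2100, 0.3700, 0.4200).
I(U;V) = H(U) + H(V) − H(U,V).
H(U) = 0.6913, H(V) = 1.0600, H(U,V) = 1.5051.
I(U;V) = 0.6913 + 1.0600 − 1.5051 = 0.246 nats.

0.246 nats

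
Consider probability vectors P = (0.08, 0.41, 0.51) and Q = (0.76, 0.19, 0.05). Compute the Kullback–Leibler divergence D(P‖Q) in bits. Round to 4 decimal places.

D(P‖Q) = Σ p·log₂(p/q).
  0.08·log₂(0.08/0.76) = -0.25983
  0.41·log₂(0.41/0.19) = 0.45495
  0.51·log₂(0.51/0.05) = 1.70875
D(P‖Q) = 1.9039 bits.

1.9039 bits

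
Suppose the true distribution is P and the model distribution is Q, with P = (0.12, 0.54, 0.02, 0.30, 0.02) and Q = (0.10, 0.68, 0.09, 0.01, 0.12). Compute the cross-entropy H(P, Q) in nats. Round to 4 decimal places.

H(P,Q) = −Σ p·ln q.
  −0.12·ln(0.10) = 0.27631
  −0.54·ln(0.68) = 0.20826
  −0.02·ln(0.09) = 0.04816
  −0.30·ln(0.01) = 1.38155
  −0.02·ln(0.12) = 0.04241
H(P,Q) = 1.9567 nats.

1.9567 nats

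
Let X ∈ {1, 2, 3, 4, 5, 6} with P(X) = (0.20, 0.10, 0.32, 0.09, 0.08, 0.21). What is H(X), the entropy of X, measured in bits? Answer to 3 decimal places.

2.400 bits

H(X) = −Σ p·log₂ p.
  −(0.20)·log₂(0.20) = 0.4644
  −(0.10)·log₂(0.10) = 0.3322
  −(0.32)·log₂(0.32) = 0.5260
  −(0.09)·log₂(0.09) = 0.3127
  −(0.08)·log₂(0.08) = 0.2915
  −(0.21)·log₂(0.21) = 0.4728
Sum: 0.4644 + 0.3322 + 0.5260 + 0.3127 + 0.2915 + 0.4728 = 2.400 bits.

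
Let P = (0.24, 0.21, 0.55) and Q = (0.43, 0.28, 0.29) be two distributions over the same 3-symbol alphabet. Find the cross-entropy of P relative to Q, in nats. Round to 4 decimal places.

H(P,Q) = −Σ p·ln q.
  −0.24·ln(0.43) = 0.20255
  −0.21·ln(0.28) = 0.26732
  −0.55·ln(0.29) = 0.68083
H(P,Q) = 1.1507 nats.

1.1507 nats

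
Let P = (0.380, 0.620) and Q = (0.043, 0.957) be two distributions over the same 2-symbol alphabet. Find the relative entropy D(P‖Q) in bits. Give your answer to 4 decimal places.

D(P‖Q) = Σ p·log₂(p/q).
  0.380·log₂(0.380/0.043) = 1.19456
  0.620·log₂(0.620/0.957) = -0.38828
D(P‖Q) = 0.8063 bits.

0.8063 bits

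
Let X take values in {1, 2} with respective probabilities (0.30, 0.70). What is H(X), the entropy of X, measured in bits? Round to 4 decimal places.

0.8813 bits

H(X) = −Σ p·log₂ p.
  −(0.30)·log₂(0.30) = 0.52109
  −(0.70)·log₂(0.70) = 0.36020
Sum: 0.52109 + 0.36020 = 0.8813 bits.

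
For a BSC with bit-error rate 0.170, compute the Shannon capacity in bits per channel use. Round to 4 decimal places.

Binary symmetric channel: C = 1 − h₂(ε) where h₂ is the binary entropy function.
h₂(0.170) = −0.170·log₂0.170 − 0.830·log₂0.830 = 0.6577.
C = 1 − 0.6577 = 0.3423 bits per channel use.

0.3423 bits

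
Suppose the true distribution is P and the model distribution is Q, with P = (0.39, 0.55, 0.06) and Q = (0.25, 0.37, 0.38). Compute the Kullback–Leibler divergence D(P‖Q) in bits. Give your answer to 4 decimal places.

D(P‖Q) = Σ p·log₂(p/q).
  0.39·log₂(0.39/0.25) = 0.25020
  0.55·log₂(0.55/0.37) = 0.31455
  0.06·log₂(0.06/0.38) = -0.15978
D(P‖Q) = 0.4050 bits.

0.4050 bits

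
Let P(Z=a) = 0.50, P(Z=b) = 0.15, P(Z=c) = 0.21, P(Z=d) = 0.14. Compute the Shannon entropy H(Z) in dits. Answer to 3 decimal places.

0.536 dits

H(Z) = −Σ p·log₁₀ p.
  −(0.50)·log₁₀(0.50) = 0.1505
  −(0.15)·log₁₀(0.15) = 0.1236
  −(0.21)·log₁₀(0.21) = 0.1423
  −(0.14)·log₁₀(0.14) = 0.1195
Sum: 0.1505 + 0.1236 + 0.1423 + 0.1195 = 0.536 dits.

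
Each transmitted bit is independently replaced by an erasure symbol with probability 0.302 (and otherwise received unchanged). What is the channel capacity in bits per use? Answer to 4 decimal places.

0.6980 bits

Binary erasure channel: capacity C = 1 − ε.
C = 1 − 0.302 = 0.6980 bits per channel use.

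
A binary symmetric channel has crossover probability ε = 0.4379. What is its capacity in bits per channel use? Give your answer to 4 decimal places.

Binary symmetric channel: C = 1 − h₂(ε) where h₂ is the binary entropy function.
h₂(0.4379) = −0.4379·log₂0.4379 − 0.5621·log₂0.5621 = 0.9888.
C = 1 − 0.9888 = 0.0112 bits per channel use.

0.0112 bits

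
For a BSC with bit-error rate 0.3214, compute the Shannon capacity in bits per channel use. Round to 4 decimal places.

0.0941 bits

Binary symmetric channel: C = 1 − h₂(ε) where h₂ is the binary entropy function.
h₂(0.3214) = −0.3214·log₂0.3214 − 0.6786·log₂0.6786 = 0.9059.
C = 1 − 0.9059 = 0.0941 bits per channel use.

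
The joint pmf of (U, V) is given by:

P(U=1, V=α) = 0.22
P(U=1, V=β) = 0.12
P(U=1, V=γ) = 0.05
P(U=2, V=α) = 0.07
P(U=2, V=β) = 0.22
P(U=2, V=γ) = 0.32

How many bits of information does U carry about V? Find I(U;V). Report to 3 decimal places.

Marginals: p(U) = (0.3900, 0.6100), p(V) = (0.2900, 0.3400, 0.3700).
I(U;V) = Σ p(x,y)·log₂[p(x,y)/(p(x)p(y))].
  (1,α): 0.22·log₂(1.9452) = 0.2112
  (1,β): 0.12·log₂(0.9050) = -0.0173
  (1,γ): 0.05·log₂(0.3465) = -0.0765
  (2,α): 0.07·log₂(0.3957) = -0.0936
  (2,β): 0.22·log₂(1.0608) = 0.0187
  (2,γ): 0.32·log₂(1.4178) = 0.1612
Sum = 0.204 bits.

0.204 bits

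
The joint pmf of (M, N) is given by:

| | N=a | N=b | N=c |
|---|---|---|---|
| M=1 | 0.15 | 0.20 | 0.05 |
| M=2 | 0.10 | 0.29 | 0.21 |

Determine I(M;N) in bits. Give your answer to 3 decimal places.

Marginals: p(M) = (0.4000, 0.6000), p(N) = (0.2500, 0.4900, 0.2600).
I(M;N) = H(M) + H(N) − H(M,N).
H(M) = 0.9710, H(N) = 1.5096, H(M,N) = 2.4139.
I(M;N) = 0.9710 + 1.5096 − 2.4139 = 0.067 bits.

0.067 bits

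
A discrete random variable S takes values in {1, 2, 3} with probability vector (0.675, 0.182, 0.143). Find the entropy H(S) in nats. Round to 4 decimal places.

H(S) = −Σ p·ln p.
  −(0.675)·ln(0.675) = 0.26530
  −(0.182)·ln(0.182) = 0.31008
  −(0.143)·ln(0.143) = 0.27812
Sum: 0.26530 + 0.31008 + 0.27812 = 0.8535 nats.

0.8535 nats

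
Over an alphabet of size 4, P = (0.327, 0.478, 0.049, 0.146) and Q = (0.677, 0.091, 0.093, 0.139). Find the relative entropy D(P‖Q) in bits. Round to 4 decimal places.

D(P‖Q) = Σ p·log₂(p/q).
  0.327·log₂(0.327/0.677) = -0.34331
  0.478·log₂(0.478/0.091) = 1.14389
  0.049·log₂(0.049/0.093) = -0.04530
  0.146·log₂(0.146/0.139) = 0.01035
D(P‖Q) = 0.7656 bits.

0.7656 bits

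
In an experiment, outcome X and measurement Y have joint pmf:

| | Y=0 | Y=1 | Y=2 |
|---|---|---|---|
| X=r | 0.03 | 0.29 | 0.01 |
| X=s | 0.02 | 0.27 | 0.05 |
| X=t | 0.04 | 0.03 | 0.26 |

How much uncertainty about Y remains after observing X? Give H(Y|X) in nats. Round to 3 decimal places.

Marginals: p(X) = (0.3300, 0.3400, 0.3300), p(Y) = (0.0900, 0.5900, 0.3200).
H(Y|X) = Σ p(X) · H(Y|X=·).
  X=r: p=0.3300, H(Y|X=r) = 0.4375
  X=s: p=0.3400, H(Y|X=s) = 0.6316
  X=t: p=0.3300, H(Y|X=t) = 0.6616
Weighted sum = 0.577 nats.

0.577 nats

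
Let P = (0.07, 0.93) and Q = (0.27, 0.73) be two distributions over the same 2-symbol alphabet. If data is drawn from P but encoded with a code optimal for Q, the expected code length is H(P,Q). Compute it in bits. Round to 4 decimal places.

H(P,Q) = −Σ p·log₂ q.
  −0.07·log₂(0.27) = 0.13223
  −0.93·log₂(0.73) = 0.42225
H(P,Q) = 0.5545 bits.

0.5545 bits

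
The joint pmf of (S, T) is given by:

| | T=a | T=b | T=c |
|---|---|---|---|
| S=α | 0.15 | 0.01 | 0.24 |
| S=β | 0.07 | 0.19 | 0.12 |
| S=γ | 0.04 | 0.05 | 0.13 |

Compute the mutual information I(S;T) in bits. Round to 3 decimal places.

0.203 bits

Marginals: p(S) = (0.4000, 0.3800, 0.2200), p(T) = (0.2600, 0.2500, 0.4900).
I(S;T) = Σ p(x,y)·log₂[p(x,y)/(p(x)p(y))].
  (α,a): 0.15·log₂(1.4423) = 0.0793
  (α,b): 0.01·log₂(0.1000) = -0.0332
  (α,c): 0.24·log₂(1.2245) = 0.0701
  (β,a): 0.07·log₂(0.7085) = -0.0348
  (β,b): 0.19·log₂(2.0000) = 0.1900
  (β,c): 0.12·log₂(0.6445) = -0.0761
  (γ,a): 0.04·log₂(0.6993) = -0.0206
  (γ,b): 0.05·log₂(0.9091) = -0.0069
  (γ,c): 0.13·log₂(1.2059) = 0.0351
Sum = 0.203 bits.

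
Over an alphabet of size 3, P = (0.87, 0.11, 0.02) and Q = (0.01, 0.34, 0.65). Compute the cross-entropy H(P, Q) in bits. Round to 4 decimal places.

H(P,Q) = −Σ p·log₂ q.
  −0.87·log₂(0.01) = 5.78015
  −0.11·log₂(0.34) = 0.17120
  −0.02·log₂(0.65) = 0.01243
H(P,Q) = 5.9638 bits.

5.9638 bits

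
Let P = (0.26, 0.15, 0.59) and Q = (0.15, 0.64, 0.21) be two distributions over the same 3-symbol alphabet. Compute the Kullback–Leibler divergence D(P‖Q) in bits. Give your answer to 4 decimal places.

0.7716 bits

D(P‖Q) = Σ p·log₂(p/q).
  0.26·log₂(0.26/0.15) = 0.20632
  0.15·log₂(0.15/0.64) = -0.31397
  0.59·log₂(0.59/0.21) = 0.87929
D(P‖Q) = 0.7716 bits.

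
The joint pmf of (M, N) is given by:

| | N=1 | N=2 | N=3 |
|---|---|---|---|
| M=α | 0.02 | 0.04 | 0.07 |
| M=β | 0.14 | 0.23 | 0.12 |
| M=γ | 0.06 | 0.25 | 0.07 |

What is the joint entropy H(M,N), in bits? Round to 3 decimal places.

2.831 bits

H(M,N) = −Σ p(x,y)·log₂ p(x,y) over all 9 cells.
  cell (α,1): −0.02·log₂0.02 = 0.1129
  cell (α,2): −0.04·log₂0.04 = 0.1858
  cell (α,3): −0.07·log₂0.07 = 0.2686
  cell (β,1): −0.14·log₂0.14 = 0.3971
  cell (β,2): −0.23·log₂0.23 = 0.4877
  cell (β,3): −0.12·log₂0.12 = 0.3671
  cell (γ,1): −0.06·log₂0.06 = 0.2435
  cell (γ,2): −0.25·log₂0.25 = 0.5000
  cell (γ,3): −0.07·log₂0.07 = 0.2686
Sum = 2.831 bits.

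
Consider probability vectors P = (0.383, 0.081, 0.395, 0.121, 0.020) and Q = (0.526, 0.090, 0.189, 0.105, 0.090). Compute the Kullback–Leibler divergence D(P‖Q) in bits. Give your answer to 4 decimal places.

0.2138 bits

D(P‖Q) = Σ p·log₂(p/q).
  0.383·log₂(0.383/0.526) = -0.17531
  0.081·log₂(0.081/0.090) = -0.01231
  0.395·log₂(0.395/0.189) = 0.42007
  0.121·log₂(0.121/0.105) = 0.02476
  0.020·log₂(0.020/0.090) = -0.04340
D(P‖Q) = 0.2138 bits.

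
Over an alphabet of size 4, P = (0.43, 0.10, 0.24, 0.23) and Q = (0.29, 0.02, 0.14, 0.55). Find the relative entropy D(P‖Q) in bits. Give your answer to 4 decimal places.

D(P‖Q) = Σ p·log₂(p/q).
  0.43·log₂(0.43/0.29) = 0.24436
  0.10·log₂(0.10/0.02) = 0.23219
  0.24·log₂(0.24/0.14) = 0.18663
  0.23·log₂(0.23/0.55) = -0.28929
D(P‖Q) = 0.3739 bits.

0.3739 bits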